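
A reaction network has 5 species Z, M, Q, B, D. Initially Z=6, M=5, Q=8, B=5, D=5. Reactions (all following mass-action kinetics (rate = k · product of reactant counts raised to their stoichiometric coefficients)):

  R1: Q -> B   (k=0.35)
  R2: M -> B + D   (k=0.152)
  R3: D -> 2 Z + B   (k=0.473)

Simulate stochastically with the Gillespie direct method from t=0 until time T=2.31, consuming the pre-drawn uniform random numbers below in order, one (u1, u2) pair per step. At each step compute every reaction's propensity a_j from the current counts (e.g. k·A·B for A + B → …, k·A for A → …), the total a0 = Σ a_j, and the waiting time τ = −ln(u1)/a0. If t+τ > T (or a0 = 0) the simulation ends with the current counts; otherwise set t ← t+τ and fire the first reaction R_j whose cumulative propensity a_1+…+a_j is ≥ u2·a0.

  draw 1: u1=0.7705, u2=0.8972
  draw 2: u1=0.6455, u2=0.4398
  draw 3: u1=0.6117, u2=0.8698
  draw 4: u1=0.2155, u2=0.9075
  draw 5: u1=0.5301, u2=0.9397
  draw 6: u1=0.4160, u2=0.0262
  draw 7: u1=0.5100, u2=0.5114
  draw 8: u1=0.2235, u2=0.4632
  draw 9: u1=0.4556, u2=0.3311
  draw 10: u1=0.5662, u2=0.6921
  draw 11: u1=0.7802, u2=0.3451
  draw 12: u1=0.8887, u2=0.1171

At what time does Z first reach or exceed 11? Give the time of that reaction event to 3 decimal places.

t=0.000: Z=6 M=5 Q=8 B=5 D=5
Draw 1: a1=2.800, a2=0.760, a3=2.365, a0=5.925; τ=−ln(0.7705)/5.925=0.044 → t=0.044; u2·a0=0.8972·5.925=5.316; a1+a2=3.560 < 5.316 ≤ a1+…+a3=5.925 → R3 fires; Z=8 M=5 Q=8 B=6 D=4
Draw 2: a1=2.800, a2=0.760, a3=1.892, a0=5.452; τ=−ln(0.6455)/5.452=0.080 → t=0.124; u2·a0=0.4398·5.452=2.398 ≤ a1=2.800 → R1 fires; Z=8 M=5 Q=7 B=7 D=4
Draw 3: a1=2.450, a2=0.760, a3=1.892, a0=5.102; τ=−ln(0.6117)/5.102=0.096 → t=0.221; u2·a0=0.8698·5.102=4.438; a1+a2=3.210 < 4.438 ≤ a1+…+a3=5.102 → R3 fires; Z=10 M=5 Q=7 B=8 D=3
Draw 4: a1=2.450, a2=0.760, a3=1.419, a0=4.629; τ=−ln(0.2155)/4.629=0.332 → t=0.552; u2·a0=0.9075·4.629=4.201; a1+a2=3.210 < 4.201 ≤ a1+…+a3=4.629 → R3 fires; Z=12 M=5 Q=7 B=9 D=2
Draw 5: a1=2.450, a2=0.760, a3=0.946, a0=4.156; τ=−ln(0.5301)/4.156=0.153 → t=0.705; u2·a0=0.9397·4.156=3.905; a1+a2=3.210 < 3.905 ≤ a1+…+a3=4.156 → R3 fires; Z=14 M=5 Q=7 B=10 D=1
Draw 6: a1=2.450, a2=0.760, a3=0.473, a0=3.683; τ=−ln(0.4160)/3.683=0.238 → t=0.943; u2·a0=0.0262·3.683=0.096 ≤ a1=2.450 → R1 fires; Z=14 M=5 Q=6 B=11 D=1
Draw 7: a1=2.100, a2=0.760, a3=0.473, a0=3.333; τ=−ln(0.5100)/3.333=0.202 → t=1.145; u2·a0=0.5114·3.333=1.704 ≤ a1=2.100 → R1 fires; Z=14 M=5 Q=5 B=12 D=1
Draw 8: a1=1.750, a2=0.760, a3=0.473, a0=2.983; τ=−ln(0.2235)/2.983=0.502 → t=1.647; u2·a0=0.4632·2.983=1.382 ≤ a1=1.750 → R1 fires; Z=14 M=5 Q=4 B=13 D=1
Draw 9: a1=1.400, a2=0.760, a3=0.473, a0=2.633; τ=−ln(0.4556)/2.633=0.299 → t=1.946; u2·a0=0.3311·2.633=0.872 ≤ a1=1.400 → R1 fires; Z=14 M=5 Q=3 B=14 D=1
Draw 10: a1=1.050, a2=0.760, a3=0.473, a0=2.283; τ=−ln(0.5662)/2.283=0.249 → t=2.195; u2·a0=0.6921·2.283=1.580; a1=1.050 < 1.580 ≤ a1+a2=1.810 → R2 fires; Z=14 M=4 Q=3 B=15 D=2
Draw 11: a1=1.050, a2=0.608, a3=0.946, a0=2.604; τ=−ln(0.7802)/2.604=0.095 → t=2.290; u2·a0=0.3451·2.604=0.899 ≤ a1=1.050 → R1 fires; Z=14 M=4 Q=2 B=16 D=2
Draw 12: a1=0.700, a2=0.608, a3=0.946, a0=2.254; τ=−ln(0.8887)/2.254=0.052 → t=2.343 > T=2.31: stop.
Z first becomes ≥ 11 when it reaches 12 at the event at t=0.552.

Threshold first reached at t = 0.552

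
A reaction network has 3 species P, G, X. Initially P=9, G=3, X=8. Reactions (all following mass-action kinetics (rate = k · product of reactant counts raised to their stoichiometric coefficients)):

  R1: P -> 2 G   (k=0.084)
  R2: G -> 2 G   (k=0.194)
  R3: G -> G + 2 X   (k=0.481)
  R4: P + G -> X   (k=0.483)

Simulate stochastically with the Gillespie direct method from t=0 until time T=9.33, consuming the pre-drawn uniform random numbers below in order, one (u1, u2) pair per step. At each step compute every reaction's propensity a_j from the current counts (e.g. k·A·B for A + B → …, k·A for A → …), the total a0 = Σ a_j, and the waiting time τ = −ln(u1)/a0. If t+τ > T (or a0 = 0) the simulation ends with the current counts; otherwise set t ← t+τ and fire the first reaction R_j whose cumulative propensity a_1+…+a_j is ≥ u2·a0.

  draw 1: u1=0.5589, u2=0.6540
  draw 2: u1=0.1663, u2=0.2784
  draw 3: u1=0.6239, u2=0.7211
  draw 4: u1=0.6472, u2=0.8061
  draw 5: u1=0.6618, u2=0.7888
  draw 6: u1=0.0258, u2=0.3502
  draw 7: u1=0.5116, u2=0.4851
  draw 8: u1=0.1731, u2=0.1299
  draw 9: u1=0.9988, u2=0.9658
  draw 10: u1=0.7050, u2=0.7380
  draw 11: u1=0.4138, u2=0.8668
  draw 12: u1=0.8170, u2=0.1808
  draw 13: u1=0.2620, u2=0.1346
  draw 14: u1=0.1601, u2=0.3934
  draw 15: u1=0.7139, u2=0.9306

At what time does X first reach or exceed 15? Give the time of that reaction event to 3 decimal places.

Threshold first reached at t = 5.805

t=0.000: P=9 G=3 X=8
Draw 1: a1=0.756, a2=0.582, a3=1.443, a4=13.041, a0=15.822; τ=−ln(0.5589)/15.822=0.037 → t=0.037; u2·a0=0.6540·15.822=10.348; a1+…+a3=2.781 < 10.348 ≤ a1+…+a4=15.822 → R4 fires; P=8 G=2 X=9
Draw 2: a1=0.672, a2=0.388, a3=0.962, a4=7.728, a0=9.750; τ=−ln(0.1663)/9.750=0.184 → t=0.221; u2·a0=0.2784·9.750=2.714; a1+…+a3=2.022 < 2.714 ≤ a1+…+a4=9.750 → R4 fires; P=7 G=1 X=10
Draw 3: a1=0.588, a2=0.194, a3=0.481, a4=3.381, a0=4.644; τ=−ln(0.6239)/4.644=0.102 → t=0.322; u2·a0=0.7211·4.644=3.349; a1+…+a3=1.263 < 3.349 ≤ a1+…+a4=4.644 → R4 fires; P=6 G=0 X=11
Draw 4: a1=0.504, a2=0.000, a3=0.000, a4=0.000, a0=0.504; τ=−ln(0.6472)/0.504=0.863 → t=1.186; u2·a0=0.8061·0.504=0.406 ≤ a1=0.504 → R1 fires; P=5 G=2 X=11
Draw 5: a1=0.420, a2=0.388, a3=0.962, a4=4.830, a0=6.600; τ=−ln(0.6618)/6.600=0.063 → t=1.248; u2·a0=0.7888·6.600=5.206; a1+…+a3=1.770 < 5.206 ≤ a1+…+a4=6.600 → R4 fires; P=4 G=1 X=12
Draw 6: a1=0.336, a2=0.194, a3=0.481, a4=1.932, a0=2.943; τ=−ln(0.0258)/2.943=1.243 → t=2.491; u2·a0=0.3502·2.943=1.031; a1+…+a3=1.011 < 1.031 ≤ a1+…+a4=2.943 → R4 fires; P=3 G=0 X=13
Draw 7: a1=0.252, a2=0.000, a3=0.000, a4=0.000, a0=0.252; τ=−ln(0.5116)/0.252=2.660 → t=5.151; u2·a0=0.4851·0.252=0.122 ≤ a1=0.252 → R1 fires; P=2 G=2 X=13
Draw 8: a1=0.168, a2=0.388, a3=0.962, a4=1.932, a0=3.450; τ=−ln(0.1731)/3.450=0.508 → t=5.659; u2·a0=0.1299·3.450=0.448; a1=0.168 < 0.448 ≤ a1+a2=0.556 → R2 fires; P=2 G=3 X=13
Draw 9: a1=0.168, a2=0.582, a3=1.443, a4=2.898, a0=5.091; τ=−ln(0.9988)/5.091=0.000 → t=5.659; u2·a0=0.9658·5.091=4.917; a1+…+a3=2.193 < 4.917 ≤ a1+…+a4=5.091 → R4 fires; P=1 G=2 X=14
Draw 10: a1=0.084, a2=0.388, a3=0.962, a4=0.966, a0=2.400; τ=−ln(0.7050)/2.400=0.146 → t=5.805; u2·a0=0.7380·2.400=1.771; a1+…+a3=1.434 < 1.771 ≤ a1+…+a4=2.400 → R4 fires; P=0 G=1 X=15
Draw 11: a1=0.000, a2=0.194, a3=0.481, a4=0.000, a0=0.675; τ=−ln(0.4138)/0.675=1.307 → t=7.112; u2·a0=0.8668·0.675=0.585; a1+a2=0.194 < 0.585 ≤ a1+…+a3=0.675 → R3 fires; P=0 G=1 X=17
Draw 12: a1=0.000, a2=0.194, a3=0.481, a4=0.000, a0=0.675; τ=−ln(0.8170)/0.675=0.299 → t=7.411; u2·a0=0.1808·0.675=0.122; a1=0.000 < 0.122 ≤ a1+a2=0.194 → R2 fires; P=0 G=2 X=17
Draw 13: a1=0.000, a2=0.388, a3=0.962, a4=0.000, a0=1.350; τ=−ln(0.2620)/1.350=0.992 → t=8.404; u2·a0=0.1346·1.350=0.182; a1=0.000 < 0.182 ≤ a1+a2=0.388 → R2 fires; P=0 G=3 X=17
Draw 14: a1=0.000, a2=0.582, a3=1.443, a4=0.000, a0=2.025; τ=−ln(0.1601)/2.025=0.905 → t=9.308; u2·a0=0.3934·2.025=0.797; a1+a2=0.582 < 0.797 ≤ a1+…+a3=2.025 → R3 fires; P=0 G=3 X=19
Draw 15: a1=0.000, a2=0.582, a3=1.443, a4=0.000, a0=2.025; τ=−ln(0.7139)/2.025=0.166 → t=9.475 > T=9.33: stop.
X first becomes ≥ 15 when it reaches 15 at the event at t=5.805.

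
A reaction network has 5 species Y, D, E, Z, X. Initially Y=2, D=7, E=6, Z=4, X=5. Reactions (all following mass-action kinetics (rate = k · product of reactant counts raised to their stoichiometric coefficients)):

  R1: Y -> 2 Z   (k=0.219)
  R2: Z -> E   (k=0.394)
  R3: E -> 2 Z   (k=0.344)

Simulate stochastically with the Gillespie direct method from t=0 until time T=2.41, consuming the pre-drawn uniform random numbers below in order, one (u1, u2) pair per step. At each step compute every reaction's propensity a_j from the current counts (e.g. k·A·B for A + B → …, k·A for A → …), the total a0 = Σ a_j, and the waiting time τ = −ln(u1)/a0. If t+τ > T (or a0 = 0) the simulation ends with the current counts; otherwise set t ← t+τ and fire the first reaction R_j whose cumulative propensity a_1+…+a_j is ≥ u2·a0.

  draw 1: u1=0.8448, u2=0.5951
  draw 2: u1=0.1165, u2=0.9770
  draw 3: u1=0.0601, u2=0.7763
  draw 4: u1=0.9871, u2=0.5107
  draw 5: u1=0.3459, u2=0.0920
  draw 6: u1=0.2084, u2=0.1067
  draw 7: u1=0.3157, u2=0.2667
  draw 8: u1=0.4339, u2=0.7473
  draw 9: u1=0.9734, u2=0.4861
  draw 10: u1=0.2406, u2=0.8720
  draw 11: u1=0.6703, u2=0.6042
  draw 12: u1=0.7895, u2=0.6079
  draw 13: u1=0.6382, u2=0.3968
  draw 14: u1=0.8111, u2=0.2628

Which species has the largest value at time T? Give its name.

Dominant species at T: Z

t=0.000: Y=2 D=7 E=6 Z=4 X=5
Draw 1: a1=0.438, a2=1.576, a3=2.064, a0=4.078; τ=−ln(0.8448)/4.078=0.041 → t=0.041; u2·a0=0.5951·4.078=2.427; a1+a2=2.014 < 2.427 ≤ a1+…+a3=4.078 → R3 fires; Y=2 D=7 E=5 Z=6 X=5
Draw 2: a1=0.438, a2=2.364, a3=1.720, a0=4.522; τ=−ln(0.1165)/4.522=0.475 → t=0.517; u2·a0=0.9770·4.522=4.418; a1+a2=2.802 < 4.418 ≤ a1+…+a3=4.522 → R3 fires; Y=2 D=7 E=4 Z=8 X=5
Draw 3: a1=0.438, a2=3.152, a3=1.376, a0=4.966; τ=−ln(0.0601)/4.966=0.566 → t=1.083; u2·a0=0.7763·4.966=3.855; a1+a2=3.590 < 3.855 ≤ a1+…+a3=4.966 → R3 fires; Y=2 D=7 E=3 Z=10 X=5
Draw 4: a1=0.438, a2=3.940, a3=1.032, a0=5.410; τ=−ln(0.9871)/5.410=0.002 → t=1.085; u2·a0=0.5107·5.410=2.763; a1=0.438 < 2.763 ≤ a1+a2=4.378 → R2 fires; Y=2 D=7 E=4 Z=9 X=5
Draw 5: a1=0.438, a2=3.546, a3=1.376, a0=5.360; τ=−ln(0.3459)/5.360=0.198 → t=1.283; u2·a0=0.0920·5.360=0.493; a1=0.438 < 0.493 ≤ a1+a2=3.984 → R2 fires; Y=2 D=7 E=5 Z=8 X=5
Draw 6: a1=0.438, a2=3.152, a3=1.720, a0=5.310; τ=−ln(0.2084)/5.310=0.295 → t=1.579; u2·a0=0.1067·5.310=0.567; a1=0.438 < 0.567 ≤ a1+a2=3.590 → R2 fires; Y=2 D=7 E=6 Z=7 X=5
Draw 7: a1=0.438, a2=2.758, a3=2.064, a0=5.260; τ=−ln(0.3157)/5.260=0.219 → t=1.798; u2·a0=0.2667·5.260=1.403; a1=0.438 < 1.403 ≤ a1+a2=3.196 → R2 fires; Y=2 D=7 E=7 Z=6 X=5
Draw 8: a1=0.438, a2=2.364, a3=2.408, a0=5.210; τ=−ln(0.4339)/5.210=0.160 → t=1.958; u2·a0=0.7473·5.210=3.893; a1+a2=2.802 < 3.893 ≤ a1+…+a3=5.210 → R3 fires; Y=2 D=7 E=6 Z=8 X=5
Draw 9: a1=0.438, a2=3.152, a3=2.064, a0=5.654; τ=−ln(0.9734)/5.654=0.005 → t=1.963; u2·a0=0.4861·5.654=2.748; a1=0.438 < 2.748 ≤ a1+a2=3.590 → R2 fires; Y=2 D=7 E=7 Z=7 X=5
Draw 10: a1=0.438, a2=2.758, a3=2.408, a0=5.604; τ=−ln(0.2406)/5.604=0.254 → t=2.217; u2·a0=0.8720·5.604=4.887; a1+a2=3.196 < 4.887 ≤ a1+…+a3=5.604 → R3 fires; Y=2 D=7 E=6 Z=9 X=5
Draw 11: a1=0.438, a2=3.546, a3=2.064, a0=6.048; τ=−ln(0.6703)/6.048=0.066 → t=2.283; u2·a0=0.6042·6.048=3.654; a1=0.438 < 3.654 ≤ a1+a2=3.984 → R2 fires; Y=2 D=7 E=7 Z=8 X=5
Draw 12: a1=0.438, a2=3.152, a3=2.408, a0=5.998; τ=−ln(0.7895)/5.998=0.039 → t=2.323; u2·a0=0.6079·5.998=3.646; a1+a2=3.590 < 3.646 ≤ a1+…+a3=5.998 → R3 fires; Y=2 D=7 E=6 Z=10 X=5
Draw 13: a1=0.438, a2=3.940, a3=2.064, a0=6.442; τ=−ln(0.6382)/6.442=0.070 → t=2.392; u2·a0=0.3968·6.442=2.556; a1=0.438 < 2.556 ≤ a1+a2=4.378 → R2 fires; Y=2 D=7 E=7 Z=9 X=5
Draw 14: a1=0.438, a2=3.546, a3=2.408, a0=6.392; τ=−ln(0.8111)/6.392=0.033 → t=2.425 > T=2.41: stop.
At T=2.41: Y=2 D=7 E=7 Z=9 X=5; the largest is Z.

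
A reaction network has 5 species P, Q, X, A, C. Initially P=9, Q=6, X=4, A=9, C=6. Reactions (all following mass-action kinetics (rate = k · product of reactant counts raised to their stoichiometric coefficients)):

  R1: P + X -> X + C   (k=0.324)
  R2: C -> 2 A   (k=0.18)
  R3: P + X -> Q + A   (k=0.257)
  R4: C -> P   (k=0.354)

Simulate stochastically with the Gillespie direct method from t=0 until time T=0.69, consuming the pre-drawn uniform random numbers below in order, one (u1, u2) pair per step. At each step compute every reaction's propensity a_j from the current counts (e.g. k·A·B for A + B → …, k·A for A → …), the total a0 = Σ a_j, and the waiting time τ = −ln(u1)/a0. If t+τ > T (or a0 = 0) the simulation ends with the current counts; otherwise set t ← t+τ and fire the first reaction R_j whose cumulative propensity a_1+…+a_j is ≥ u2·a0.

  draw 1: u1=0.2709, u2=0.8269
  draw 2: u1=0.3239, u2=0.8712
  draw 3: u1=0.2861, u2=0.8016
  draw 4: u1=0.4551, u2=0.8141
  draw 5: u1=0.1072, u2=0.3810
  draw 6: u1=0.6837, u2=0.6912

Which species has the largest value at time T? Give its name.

t=0.000: P=9 Q=6 X=4 A=9 C=6
Draw 1: a1=11.664, a2=1.080, a3=9.252, a4=2.124, a0=24.120; τ=−ln(0.2709)/24.120=0.054 → t=0.054; u2·a0=0.8269·24.120=19.945; a1+a2=12.744 < 19.945 ≤ a1+…+a3=21.996 → R3 fires; P=8 Q=7 X=3 A=10 C=6
Draw 2: a1=7.776, a2=1.080, a3=6.168, a4=2.124, a0=17.148; τ=−ln(0.3239)/17.148=0.066 → t=0.120; u2·a0=0.8712·17.148=14.939; a1+a2=8.856 < 14.939 ≤ a1+…+a3=15.024 → R3 fires; P=7 Q=8 X=2 A=11 C=6
Draw 3: a1=4.536, a2=1.080, a3=3.598, a4=2.124, a0=11.338; τ=−ln(0.2861)/11.338=0.110 → t=0.230; u2·a0=0.8016·11.338=9.089; a1+a2=5.616 < 9.089 ≤ a1+…+a3=9.214 → R3 fires; P=6 Q=9 X=1 A=12 C=6
Draw 4: a1=1.944, a2=1.080, a3=1.542, a4=2.124, a0=6.690; τ=−ln(0.4551)/6.690=0.118 → t=0.348; u2·a0=0.8141·6.690=5.446; a1+…+a3=4.566 < 5.446 ≤ a1+…+a4=6.690 → R4 fires; P=7 Q=9 X=1 A=12 C=5
Draw 5: a1=2.268, a2=0.900, a3=1.799, a4=1.770, a0=6.737; τ=−ln(0.1072)/6.737=0.331 → t=0.679; u2·a0=0.3810·6.737=2.567; a1=2.268 < 2.567 ≤ a1+a2=3.168 → R2 fires; P=7 Q=9 X=1 A=14 C=4
Draw 6: a1=2.268, a2=0.720, a3=1.799, a4=1.416, a0=6.203; τ=−ln(0.6837)/6.203=0.061 → t=0.741 > T=0.69: stop.
At T=0.69: P=7 Q=9 X=1 A=14 C=4; the largest is A.

Dominant species at T: A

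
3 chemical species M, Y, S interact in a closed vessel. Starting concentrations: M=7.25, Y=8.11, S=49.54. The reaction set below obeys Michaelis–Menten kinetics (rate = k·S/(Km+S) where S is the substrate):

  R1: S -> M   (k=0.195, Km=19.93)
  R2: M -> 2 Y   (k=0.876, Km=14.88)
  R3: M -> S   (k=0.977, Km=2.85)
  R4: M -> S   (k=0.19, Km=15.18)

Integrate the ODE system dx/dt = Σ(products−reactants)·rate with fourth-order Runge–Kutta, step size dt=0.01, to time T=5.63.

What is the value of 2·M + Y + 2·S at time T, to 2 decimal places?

Check how each reaction changes W = 2·M + Y + 2·S (weight of products minus weight of reactants):
R1: S -> M: (2·1) − (2·1) = 2 − 2 = 0
R2: M -> 2 Y: (1·2) − (2·1) = 2 − 2 = 0
R3: M -> S: (2·1) − (2·1) = 2 − 2 = 0
R4: M -> S: (2·1) − (2·1) = 2 − 2 = 0
Every reaction leaves W unchanged, so W is conserved and no simulation is needed: W(T) = W(0) = 2·7.25 + 8.11 + 2·49.54 = 121.69

Value at T = 121.69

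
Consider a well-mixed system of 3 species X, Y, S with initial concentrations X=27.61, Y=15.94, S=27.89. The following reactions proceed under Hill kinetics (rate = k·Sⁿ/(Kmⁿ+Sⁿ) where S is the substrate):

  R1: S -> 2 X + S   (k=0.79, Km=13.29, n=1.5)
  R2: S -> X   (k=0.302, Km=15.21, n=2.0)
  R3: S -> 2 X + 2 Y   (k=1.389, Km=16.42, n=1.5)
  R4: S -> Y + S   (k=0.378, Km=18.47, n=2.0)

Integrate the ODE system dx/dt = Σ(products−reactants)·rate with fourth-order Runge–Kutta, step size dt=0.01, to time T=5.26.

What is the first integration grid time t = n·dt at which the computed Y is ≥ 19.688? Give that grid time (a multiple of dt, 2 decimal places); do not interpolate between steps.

RK4 with dt=0.01: 526 steps to T=5.26. Trajectory (selected grid times):
t=0.00: X=27.61 Y=15.94 S=27.89
t=0.58: X=29.53 Y=17.19 S=27.20
t=1.17: X=31.47 Y=18.45 S=26.51
t=1.75: X=33.35 Y=19.68 S=25.85
t=1.76: X=33.38 Y=19.70 S=25.83
t=2.34: X=35.24 Y=20.90 S=25.17
t=2.92: X=37.07 Y=22.09 S=24.52
t=3.51: X=38.92 Y=23.29 S=23.87
t=4.09: X=40.70 Y=24.44 S=23.24
t=4.68: X=42.49 Y=25.60 S=22.60
t=5.26: X=44.23 Y=26.71 S=21.99
Y(1.75)=19.678 < 19.688 but Y(1.76)=19.699 ≥ 19.688, so the first grid time is t=1.76.

Threshold first reached at t = 1.76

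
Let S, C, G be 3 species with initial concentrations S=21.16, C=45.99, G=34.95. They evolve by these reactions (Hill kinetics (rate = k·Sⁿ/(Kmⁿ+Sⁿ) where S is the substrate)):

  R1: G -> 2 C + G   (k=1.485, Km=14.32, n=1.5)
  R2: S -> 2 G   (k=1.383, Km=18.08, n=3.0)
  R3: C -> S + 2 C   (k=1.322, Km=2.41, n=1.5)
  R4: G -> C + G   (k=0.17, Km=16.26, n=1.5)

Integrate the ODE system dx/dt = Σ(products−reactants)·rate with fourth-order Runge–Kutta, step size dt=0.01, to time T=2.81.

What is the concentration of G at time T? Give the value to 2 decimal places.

G at T = 39.89

RK4 with dt=0.01: 281 steps to T=2.81. Trajectory (selected grid times):
t=0.00: S=21.16 C=45.99 G=34.95
t=0.31: S=21.30 C=47.17 G=35.48
t=0.62: S=21.44 C=48.35 G=36.01
t=0.94: S=21.58 C=49.57 G=36.57
t=1.25: S=21.71 C=50.76 G=37.11
t=1.56: S=21.85 C=51.95 G=37.66
t=1.87: S=21.98 C=53.14 G=38.21
t=2.19: S=22.11 C=54.38 G=38.78
t=2.50: S=22.24 C=55.58 G=39.33
t=2.81: S=22.37 C=56.78 G=39.89
Read off G at T=2.81: 39.89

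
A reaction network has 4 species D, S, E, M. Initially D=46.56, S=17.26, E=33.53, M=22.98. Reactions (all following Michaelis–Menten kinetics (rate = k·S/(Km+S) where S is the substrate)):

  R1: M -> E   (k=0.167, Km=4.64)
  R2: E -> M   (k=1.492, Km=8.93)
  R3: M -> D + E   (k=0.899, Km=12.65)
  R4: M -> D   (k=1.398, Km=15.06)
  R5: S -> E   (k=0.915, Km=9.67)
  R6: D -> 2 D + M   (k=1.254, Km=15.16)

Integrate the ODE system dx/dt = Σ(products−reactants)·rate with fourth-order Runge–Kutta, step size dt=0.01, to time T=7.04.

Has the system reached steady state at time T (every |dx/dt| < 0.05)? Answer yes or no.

RK4 with dt=0.01: 704 steps to T=7.04. Trajectory (selected grid times):
t=0.00: D=46.56 S=17.26 E=33.53 M=22.98
t=0.78: D=48.42 S=16.80 E=33.63 M=23.42
t=1.56: D=50.29 S=16.35 E=33.72 M=23.85
t=2.35: D=52.20 S=15.90 E=33.82 M=24.29
t=3.13: D=54.10 S=15.46 E=33.91 M=24.73
t=3.91: D=56.01 S=15.02 E=34.00 M=25.16
t=4.69: D=57.93 S=14.59 E=34.09 M=25.59
t=5.48: D=59.89 S=14.16 E=34.18 M=26.03
t=6.26: D=61.84 S=13.74 E=34.26 M=26.46
t=7.04: D=63.80 S=13.32 E=34.34 M=26.89
Rates at T: R1=0.1424, R2=1.1841, R3=0.6114, R4=0.8961, R5=0.5302, R6=1.0133
dx/dt at T (Σ net stoichiometry × rate): D=+2.5207, S=-0.5302, E=+0.0999, M=+0.5474
Largest |dx/dt| is |+2.5207| (D) ≥ 0.05 → not steady.

Steady state at T: no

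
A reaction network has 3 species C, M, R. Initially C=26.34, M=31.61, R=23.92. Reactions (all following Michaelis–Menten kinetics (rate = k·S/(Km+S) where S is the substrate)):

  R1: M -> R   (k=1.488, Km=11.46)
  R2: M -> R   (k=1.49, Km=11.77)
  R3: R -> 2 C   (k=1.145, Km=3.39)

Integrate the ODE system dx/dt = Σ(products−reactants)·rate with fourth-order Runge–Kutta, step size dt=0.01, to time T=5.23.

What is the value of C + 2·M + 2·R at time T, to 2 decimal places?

Check how each reaction changes W = C + 2·M + 2·R (weight of products minus weight of reactants):
R1: M -> R: (2·1) − (2·1) = 2 − 2 = 0
R2: M -> R: (2·1) − (2·1) = 2 − 2 = 0
R3: R -> 2 C: (1·2) − (2·1) = 2 − 2 = 0
Every reaction leaves W unchanged, so W is conserved and no simulation is needed: W(T) = W(0) = 26.34 + 2·31.61 + 2·23.92 = 137.40

Value at T = 137.40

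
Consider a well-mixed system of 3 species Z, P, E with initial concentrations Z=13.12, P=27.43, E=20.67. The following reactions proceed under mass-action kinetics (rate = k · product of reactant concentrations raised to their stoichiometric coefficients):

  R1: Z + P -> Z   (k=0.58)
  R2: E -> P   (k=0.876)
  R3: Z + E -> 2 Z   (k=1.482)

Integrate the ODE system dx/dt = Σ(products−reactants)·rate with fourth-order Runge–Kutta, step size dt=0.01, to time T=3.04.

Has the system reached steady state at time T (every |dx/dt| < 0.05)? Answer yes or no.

Steady state at T: yes

RK4 with dt=0.01: 304 steps to T=3.04. Trajectory (selected grid times):
t=0.00: Z=13.12 P=27.43 E=20.67
t=0.34: Z=33.24 P=0.06 E=0.00
t=0.68: Z=33.24 P=0.00 E=0.00
t=1.01: Z=33.24 P=0.00 E=0.00
t=1.35: Z=33.24 P=0.00 E=0.00
t=1.69: Z=33.24 P=0.00 E=0.00
t=2.03: Z=33.24 P=0.00 E=0.00
t=2.36: Z=33.24 P=0.00 E=0.00
t=2.70: Z=33.24 P=0.00 E=0.00
t=3.04: Z=33.24 P=0.00 E=0.00
Rates at T: R1=0.0000, R2=0.0000, R3=0.0000
dx/dt at T (Σ net stoichiometry × rate): Z=+0.0000, P=-0.0000, E=-0.0000
Largest |dx/dt| is |-0.0000| (P) < 0.05 → steady.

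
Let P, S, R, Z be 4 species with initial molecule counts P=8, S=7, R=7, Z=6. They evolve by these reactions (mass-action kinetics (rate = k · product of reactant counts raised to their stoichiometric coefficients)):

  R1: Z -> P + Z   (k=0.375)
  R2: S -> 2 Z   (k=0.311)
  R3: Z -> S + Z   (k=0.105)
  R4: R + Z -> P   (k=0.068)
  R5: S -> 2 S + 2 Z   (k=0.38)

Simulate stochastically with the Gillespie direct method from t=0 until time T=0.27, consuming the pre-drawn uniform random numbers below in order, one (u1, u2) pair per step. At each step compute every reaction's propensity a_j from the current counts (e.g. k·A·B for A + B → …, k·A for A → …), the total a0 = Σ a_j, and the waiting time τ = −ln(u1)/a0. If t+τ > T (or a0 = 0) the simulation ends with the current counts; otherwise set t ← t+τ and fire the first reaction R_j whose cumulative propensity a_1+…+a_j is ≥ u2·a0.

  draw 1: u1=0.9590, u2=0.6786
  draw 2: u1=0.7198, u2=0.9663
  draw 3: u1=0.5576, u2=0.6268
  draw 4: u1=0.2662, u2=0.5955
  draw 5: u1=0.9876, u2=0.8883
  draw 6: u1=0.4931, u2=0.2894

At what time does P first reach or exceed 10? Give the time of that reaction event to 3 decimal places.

Threshold first reached at t = 0.089

t=0.000: P=8 S=7 R=7 Z=6
Draw 1: a1=2.250, a2=2.177, a3=0.630, a4=2.856, a5=2.660, a0=10.573; τ=−ln(0.9590)/10.573=0.004 → t=0.004; u2·a0=0.6786·10.573=7.175; a1+…+a3=5.057 < 7.175 ≤ a1+…+a4=7.913 → R4 fires; P=9 S=7 R=6 Z=5
Draw 2: a1=1.875, a2=2.177, a3=0.525, a4=2.040, a5=2.660, a0=9.277; τ=−ln(0.7198)/9.277=0.035 → t=0.039; u2·a0=0.9663·9.277=8.964; a1+…+a4=6.617 < 8.964 ≤ a1+…+a5=9.277 → R5 fires; P=9 S=8 R=6 Z=7
Draw 3: a1=2.625, a2=2.488, a3=0.735, a4=2.856, a5=3.040, a0=11.744; τ=−ln(0.5576)/11.744=0.050 → t=0.089; u2·a0=0.6268·11.744=7.361; a1+…+a3=5.848 < 7.361 ≤ a1+…+a4=8.704 → R4 fires; P=10 S=8 R=5 Z=6
Draw 4: a1=2.250, a2=2.488, a3=0.630, a4=2.040, a5=3.040, a0=10.448; τ=−ln(0.2662)/10.448=0.127 → t=0.216; u2·a0=0.5955·10.448=6.222; a1+…+a3=5.368 < 6.222 ≤ a1+…+a4=7.408 → R4 fires; P=11 S=8 R=4 Z=5
Draw 5: a1=1.875, a2=2.488, a3=0.525, a4=1.360, a5=3.040, a0=9.288; τ=−ln(0.9876)/9.288=0.001 → t=0.217; u2·a0=0.8883·9.288=8.251; a1+…+a4=6.248 < 8.251 ≤ a1+…+a5=9.288 → R5 fires; P=11 S=9 R=4 Z=7
Draw 6: a1=2.625, a2=2.799, a3=0.735, a4=1.904, a5=3.420, a0=11.483; τ=−ln(0.4931)/11.483=0.062 → t=0.279 > T=0.27: stop.
P first becomes ≥ 10 when it reaches 10 at the event at t=0.089.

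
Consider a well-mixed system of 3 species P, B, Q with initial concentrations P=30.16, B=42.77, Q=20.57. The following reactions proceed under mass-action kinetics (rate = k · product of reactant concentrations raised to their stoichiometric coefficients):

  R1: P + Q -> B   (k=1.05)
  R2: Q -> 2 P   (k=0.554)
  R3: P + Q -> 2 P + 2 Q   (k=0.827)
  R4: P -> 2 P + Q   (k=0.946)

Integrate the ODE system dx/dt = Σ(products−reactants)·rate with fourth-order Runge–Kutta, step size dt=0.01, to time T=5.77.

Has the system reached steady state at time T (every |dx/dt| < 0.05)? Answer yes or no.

Steady state at T: no

RK4 with dt=0.01: 577 steps to T=5.77. Trajectory (selected grid times):
t=0.00: P=30.16 B=42.77 Q=20.57
t=0.64: P=22.37 B=171.76 Q=4.26
t=1.28: P=26.19 B=235.96 Q=3.87
t=1.92: P=30.37 B=309.87 Q=3.91
t=2.56: P=34.59 B=395.70 Q=3.95
t=3.21: P=38.91 B=495.21 Q=3.98
t=3.85: P=43.18 B=605.43 Q=4.01
t=4.49: P=47.48 B=727.85 Q=4.03
t=5.13: P=51.79 B=862.51 Q=4.05
t=5.77: P=56.12 B=1009.48 Q=4.06
Rates at T: R1=239.2660, R2=2.2496, R3=188.4505, R4=53.0865
dx/dt at T (Σ net stoichiometry × rate): P=+6.7702, B=+239.2660, Q=+0.0213
Largest |dx/dt| is |+239.2660| (B) ≥ 0.05 → not steady.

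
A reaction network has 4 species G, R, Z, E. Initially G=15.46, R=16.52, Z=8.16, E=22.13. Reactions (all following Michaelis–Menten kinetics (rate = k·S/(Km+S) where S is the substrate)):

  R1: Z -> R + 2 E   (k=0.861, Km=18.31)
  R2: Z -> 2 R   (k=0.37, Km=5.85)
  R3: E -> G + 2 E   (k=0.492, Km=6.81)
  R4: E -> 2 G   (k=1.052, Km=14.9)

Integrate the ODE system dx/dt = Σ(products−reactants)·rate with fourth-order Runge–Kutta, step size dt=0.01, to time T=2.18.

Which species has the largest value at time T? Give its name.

Dominant species at T: E

RK4 with dt=0.01: 218 steps to T=2.18. Trajectory (selected grid times):
t=0.00: G=15.46 R=16.52 Z=8.16 E=22.13
t=0.24: G=15.85 R=16.69 Z=8.05 E=22.20
t=0.48: G=16.24 R=16.85 Z=7.93 E=22.26
t=0.73: G=16.65 R=17.02 Z=7.81 E=22.33
t=0.97: G=17.05 R=17.19 Z=7.70 E=22.39
t=1.21: G=17.44 R=17.35 Z=7.59 E=22.45
t=1.45: G=17.84 R=17.51 Z=7.48 E=22.51
t=1.70: G=18.25 R=17.67 Z=7.37 E=22.57
t=1.94: G=18.64 R=17.83 Z=7.26 E=22.63
t=2.18: G=19.04 R=17.99 Z=7.15 E=22.68
At T=2.18: G=19.04 R=17.99 Z=7.15 E=22.68; the largest is E.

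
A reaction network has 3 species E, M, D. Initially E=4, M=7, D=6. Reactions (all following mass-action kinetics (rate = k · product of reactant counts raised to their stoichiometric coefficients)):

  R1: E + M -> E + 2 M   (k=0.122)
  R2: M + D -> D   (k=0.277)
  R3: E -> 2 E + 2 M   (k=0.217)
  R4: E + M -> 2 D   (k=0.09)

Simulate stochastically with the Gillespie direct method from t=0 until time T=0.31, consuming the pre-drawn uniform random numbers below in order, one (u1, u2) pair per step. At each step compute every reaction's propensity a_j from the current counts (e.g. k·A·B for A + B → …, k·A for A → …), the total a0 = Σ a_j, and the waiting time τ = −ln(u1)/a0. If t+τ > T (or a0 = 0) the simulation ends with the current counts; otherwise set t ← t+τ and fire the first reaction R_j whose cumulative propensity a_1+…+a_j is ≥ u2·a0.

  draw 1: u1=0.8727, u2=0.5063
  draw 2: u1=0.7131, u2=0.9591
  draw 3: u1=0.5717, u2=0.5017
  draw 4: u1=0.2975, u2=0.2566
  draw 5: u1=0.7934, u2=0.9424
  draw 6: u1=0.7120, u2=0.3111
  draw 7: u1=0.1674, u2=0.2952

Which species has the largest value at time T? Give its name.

Dominant species at T: D

t=0.000: E=4 M=7 D=6
Draw 1: a1=3.416, a2=11.634, a3=0.868, a4=2.520, a0=18.438; τ=−ln(0.8727)/18.438=0.007 → t=0.007; u2·a0=0.5063·18.438=9.335; a1=3.416 < 9.335 ≤ a1+a2=15.050 → R2 fires; E=4 M=6 D=6
Draw 2: a1=2.928, a2=9.972, a3=0.868, a4=2.160, a0=15.928; τ=−ln(0.7131)/15.928=0.021 → t=0.029; u2·a0=0.9591·15.928=15.277; a1+…+a3=13.768 < 15.277 ≤ a1+…+a4=15.928 → R4 fires; E=3 M=5 D=8
Draw 3: a1=1.830, a2=11.080, a3=0.651, a4=1.350, a0=14.911; τ=−ln(0.5717)/14.911=0.037 → t=0.066; u2·a0=0.5017·14.911=7.481; a1=1.830 < 7.481 ≤ a1+a2=12.910 → R2 fires; E=3 M=4 D=8
Draw 4: a1=1.464, a2=8.864, a3=0.651, a4=1.080, a0=12.059; τ=−ln(0.2975)/12.059=0.101 → t=0.167; u2·a0=0.2566·12.059=3.094; a1=1.464 < 3.094 ≤ a1+a2=10.328 → R2 fires; E=3 M=3 D=8
Draw 5: a1=1.098, a2=6.648, a3=0.651, a4=0.810, a0=9.207; τ=−ln(0.7934)/9.207=0.025 → t=0.192; u2·a0=0.9424·9.207=8.677; a1+…+a3=8.397 < 8.677 ≤ a1+…+a4=9.207 → R4 fires; E=2 M=2 D=10
Draw 6: a1=0.488, a2=5.540, a3=0.434, a4=0.360, a0=6.822; τ=−ln(0.7120)/6.822=0.050 → t=0.242; u2·a0=0.3111·6.822=2.122; a1=0.488 < 2.122 ≤ a1+a2=6.028 → R2 fires; E=2 M=1 D=10
Draw 7: a1=0.244, a2=2.770, a3=0.434, a4=0.180, a0=3.628; τ=−ln(0.1674)/3.628=0.493 → t=0.734 > T=0.31: stop.
At T=0.31: E=2 M=1 D=10; the largest is D.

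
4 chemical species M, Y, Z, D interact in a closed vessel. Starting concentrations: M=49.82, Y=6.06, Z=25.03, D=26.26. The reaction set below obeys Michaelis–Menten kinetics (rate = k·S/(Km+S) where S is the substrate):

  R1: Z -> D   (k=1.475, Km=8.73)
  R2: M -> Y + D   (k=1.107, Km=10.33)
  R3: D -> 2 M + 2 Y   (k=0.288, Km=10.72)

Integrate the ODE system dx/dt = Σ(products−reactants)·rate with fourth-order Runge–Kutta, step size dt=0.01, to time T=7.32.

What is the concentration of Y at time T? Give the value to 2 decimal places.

RK4 with dt=0.01: 732 steps to T=7.32. Trajectory (selected grid times):
t=0.00: M=49.82 Y=6.06 Z=25.03 D=26.26
t=0.81: M=49.41 Y=7.14 Z=24.15 D=27.72
t=1.63: M=49.00 Y=8.23 Z=23.26 D=29.18
t=2.44: M=48.61 Y=9.31 Z=22.40 D=30.61
t=3.25: M=48.22 Y=10.40 Z=21.55 D=32.03
t=4.07: M=47.83 Y=11.50 Z=20.69 D=33.46
t=4.88: M=47.44 Y=12.59 Z=19.85 D=34.85
t=5.69: M=47.07 Y=13.69 Z=19.03 D=36.23
t=6.51: M=46.69 Y=14.80 Z=18.21 D=37.62
t=7.32: M=46.32 Y=15.90 Z=17.40 D=38.97
Read off Y at T=7.32: 15.90

Y at T = 15.90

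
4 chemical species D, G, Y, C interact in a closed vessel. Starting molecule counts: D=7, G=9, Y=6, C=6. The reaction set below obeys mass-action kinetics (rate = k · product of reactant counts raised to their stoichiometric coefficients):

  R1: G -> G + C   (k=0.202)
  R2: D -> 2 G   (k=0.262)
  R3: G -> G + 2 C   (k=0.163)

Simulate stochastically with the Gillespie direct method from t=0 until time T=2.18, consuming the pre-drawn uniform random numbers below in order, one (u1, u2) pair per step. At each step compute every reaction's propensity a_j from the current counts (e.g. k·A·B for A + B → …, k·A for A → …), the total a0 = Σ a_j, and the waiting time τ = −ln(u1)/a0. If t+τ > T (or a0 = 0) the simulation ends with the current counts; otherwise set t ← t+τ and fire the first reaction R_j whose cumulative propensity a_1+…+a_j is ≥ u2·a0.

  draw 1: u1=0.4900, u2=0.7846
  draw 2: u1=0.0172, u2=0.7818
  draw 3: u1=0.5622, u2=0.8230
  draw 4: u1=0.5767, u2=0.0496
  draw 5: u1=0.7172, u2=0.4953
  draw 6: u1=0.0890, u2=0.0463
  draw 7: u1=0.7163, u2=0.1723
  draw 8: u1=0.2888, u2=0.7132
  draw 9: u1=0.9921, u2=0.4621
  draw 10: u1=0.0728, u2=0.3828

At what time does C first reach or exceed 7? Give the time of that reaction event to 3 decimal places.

t=0.000: D=7 G=9 Y=6 C=6
Draw 1: a1=1.818, a2=1.834, a3=1.467, a0=5.119; τ=−ln(0.4900)/5.119=0.139 → t=0.139; u2·a0=0.7846·5.119=4.016; a1+a2=3.652 < 4.016 ≤ a1+…+a3=5.119 → R3 fires; D=7 G=9 Y=6 C=8
Draw 2: a1=1.818, a2=1.834, a3=1.467, a0=5.119; τ=−ln(0.0172)/5.119=0.794 → t=0.933; u2·a0=0.7818·5.119=4.002; a1+a2=3.652 < 4.002 ≤ a1+…+a3=5.119 → R3 fires; D=7 G=9 Y=6 C=10
Draw 3: a1=1.818, a2=1.834, a3=1.467, a0=5.119; τ=−ln(0.5622)/5.119=0.113 → t=1.046; u2·a0=0.8230·5.119=4.213; a1+a2=3.652 < 4.213 ≤ a1+…+a3=5.119 → R3 fires; D=7 G=9 Y=6 C=12
Draw 4: a1=1.818, a2=1.834, a3=1.467, a0=5.119; τ=−ln(0.5767)/5.119=0.108 → t=1.153; u2·a0=0.0496·5.119=0.254 ≤ a1=1.818 → R1 fires; D=7 G=9 Y=6 C=13
Draw 5: a1=1.818, a2=1.834, a3=1.467, a0=5.119; τ=−ln(0.7172)/5.119=0.065 → t=1.218; u2·a0=0.4953·5.119=2.535; a1=1.818 < 2.535 ≤ a1+a2=3.652 → R2 fires; D=6 G=11 Y=6 C=13
Draw 6: a1=2.222, a2=1.572, a3=1.793, a0=5.587; τ=−ln(0.0890)/5.587=0.433 → t=1.651; u2·a0=0.0463·5.587=0.259 ≤ a1=2.222 → R1 fires; D=6 G=11 Y=6 C=14
Draw 7: a1=2.222, a2=1.572, a3=1.793, a0=5.587; τ=−ln(0.7163)/5.587=0.060 → t=1.711; u2·a0=0.1723·5.587=0.963 ≤ a1=2.222 → R1 fires; D=6 G=11 Y=6 C=15
Draw 8: a1=2.222, a2=1.572, a3=1.793, a0=5.587; τ=−ln(0.2888)/5.587=0.222 → t=1.933; u2·a0=0.7132·5.587=3.985; a1+a2=3.794 < 3.985 ≤ a1+…+a3=5.587 → R3 fires; D=6 G=11 Y=6 C=17
Draw 9: a1=2.222, a2=1.572, a3=1.793, a0=5.587; τ=−ln(0.9921)/5.587=0.001 → t=1.934; u2·a0=0.4621·5.587=2.582; a1=2.222 < 2.582 ≤ a1+a2=3.794 → R2 fires; D=5 G=13 Y=6 C=17
Draw 10: a1=2.626, a2=1.310, a3=2.119, a0=6.055; τ=−ln(0.0728)/6.055=0.433 → t=2.367 > T=2.18: stop.
C first becomes ≥ 7 when it reaches 8 at the event at t=0.139.

Threshold first reached at t = 0.139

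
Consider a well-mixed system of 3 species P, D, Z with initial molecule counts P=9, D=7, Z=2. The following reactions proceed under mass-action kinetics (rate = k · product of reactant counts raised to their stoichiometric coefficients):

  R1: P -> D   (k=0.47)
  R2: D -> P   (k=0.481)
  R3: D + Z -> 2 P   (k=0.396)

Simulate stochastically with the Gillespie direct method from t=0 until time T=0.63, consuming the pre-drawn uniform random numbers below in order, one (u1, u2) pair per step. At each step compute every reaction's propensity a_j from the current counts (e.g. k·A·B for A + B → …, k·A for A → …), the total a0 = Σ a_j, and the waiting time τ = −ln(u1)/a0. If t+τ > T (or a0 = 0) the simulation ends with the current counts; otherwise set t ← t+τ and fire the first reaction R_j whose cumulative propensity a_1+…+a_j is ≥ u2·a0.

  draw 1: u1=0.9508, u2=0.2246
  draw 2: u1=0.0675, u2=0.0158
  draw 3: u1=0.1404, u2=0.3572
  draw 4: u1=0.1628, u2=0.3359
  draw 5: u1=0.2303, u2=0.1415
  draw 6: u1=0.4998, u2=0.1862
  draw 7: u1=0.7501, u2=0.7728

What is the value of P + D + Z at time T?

Value at T = 18

Check how each reaction changes W = P + D + Z (weight of products minus weight of reactants):
R1: P -> D: (1·1) − (1·1) = 1 − 1 = 0
R2: D -> P: (1·1) − (1·1) = 1 − 1 = 0
R3: D + Z -> 2 P: (1·2) − (1·1 + 1·1) = 2 − 2 = 0
Every reaction leaves W unchanged, so W is conserved and no simulation is needed: W(T) = W(0) = 9 + 7 + 2 = 18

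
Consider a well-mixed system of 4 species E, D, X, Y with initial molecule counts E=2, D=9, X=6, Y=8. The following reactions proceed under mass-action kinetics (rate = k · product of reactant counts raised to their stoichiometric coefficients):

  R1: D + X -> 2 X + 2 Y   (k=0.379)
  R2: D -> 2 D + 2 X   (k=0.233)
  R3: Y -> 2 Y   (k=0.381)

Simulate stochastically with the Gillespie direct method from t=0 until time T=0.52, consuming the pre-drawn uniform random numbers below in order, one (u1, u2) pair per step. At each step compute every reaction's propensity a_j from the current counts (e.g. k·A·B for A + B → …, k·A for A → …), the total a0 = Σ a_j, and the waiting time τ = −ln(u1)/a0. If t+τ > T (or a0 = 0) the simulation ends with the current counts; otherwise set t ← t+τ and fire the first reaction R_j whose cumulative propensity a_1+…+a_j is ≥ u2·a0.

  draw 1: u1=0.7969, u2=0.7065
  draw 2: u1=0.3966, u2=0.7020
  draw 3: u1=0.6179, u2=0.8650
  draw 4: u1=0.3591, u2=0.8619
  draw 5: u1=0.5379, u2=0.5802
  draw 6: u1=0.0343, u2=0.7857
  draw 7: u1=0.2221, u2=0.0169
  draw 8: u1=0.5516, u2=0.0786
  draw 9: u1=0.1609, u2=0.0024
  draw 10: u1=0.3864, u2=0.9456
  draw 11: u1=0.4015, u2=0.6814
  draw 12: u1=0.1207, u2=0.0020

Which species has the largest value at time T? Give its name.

Dominant species at T: Y

t=0.000: E=2 D=9 X=6 Y=8
Draw 1: a1=20.466, a2=2.097, a3=3.048, a0=25.611; τ=−ln(0.7969)/25.611=0.009 → t=0.009; u2·a0=0.7065·25.611=18.094 ≤ a1=20.466 → R1 fires; E=2 D=8 X=7 Y=10
Draw 2: a1=21.224, a2=1.864, a3=3.810, a0=26.898; τ=−ln(0.3966)/26.898=0.034 → t=0.043; u2·a0=0.7020·26.898=18.882 ≤ a1=21.224 → R1 fires; E=2 D=7 X=8 Y=12
Draw 3: a1=21.224, a2=1.631, a3=4.572, a0=27.427; τ=−ln(0.6179)/27.427=0.018 → t=0.061; u2·a0=0.8650·27.427=23.724; a1+a2=22.855 < 23.724 ≤ a1+…+a3=27.427 → R3 fires; E=2 D=7 X=8 Y=13
Draw 4: a1=21.224, a2=1.631, a3=4.953, a0=27.808; τ=−ln(0.3591)/27.808=0.037 → t=0.098; u2·a0=0.8619·27.808=23.968; a1+a2=22.855 < 23.968 ≤ a1+…+a3=27.808 → R3 fires; E=2 D=7 X=8 Y=14
Draw 5: a1=21.224, a2=1.631, a3=5.334, a0=28.189; τ=−ln(0.5379)/28.189=0.022 → t=0.120; u2·a0=0.5802·28.189=16.355 ≤ a1=21.224 → R1 fires; E=2 D=6 X=9 Y=16
Draw 6: a1=20.466, a2=1.398, a3=6.096, a0=27.960; τ=−ln(0.0343)/27.960=0.121 → t=0.240; u2·a0=0.7857·27.960=21.968; a1+a2=21.864 < 21.968 ≤ a1+…+a3=27.960 → R3 fires; E=2 D=6 X=9 Y=17
Draw 7: a1=20.466, a2=1.398, a3=6.477, a0=28.341; τ=−ln(0.2221)/28.341=0.053 → t=0.293; u2·a0=0.0169·28.341=0.479 ≤ a1=20.466 → R1 fires; E=2 D=5 X=10 Y=19
Draw 8: a1=18.950, a2=1.165, a3=7.239, a0=27.354; τ=−ln(0.5516)/27.354=0.022 → t=0.315; u2·a0=0.0786·27.354=2.150 ≤ a1=18.950 → R1 fires; E=2 D=4 X=11 Y=21
Draw 9: a1=16.676, a2=0.932, a3=8.001, a0=25.609; τ=−ln(0.1609)/25.609=0.071 → t=0.386; u2·a0=0.0024·25.609=0.061 ≤ a1=16.676 → R1 fires; E=2 D=3 X=12 Y=23
Draw 10: a1=13.644, a2=0.699, a3=8.763, a0=23.106; τ=−ln(0.3864)/23.106=0.041 → t=0.428; u2·a0=0.9456·23.106=21.849; a1+a2=14.343 < 21.849 ≤ a1+…+a3=23.106 → R3 fires; E=2 D=3 X=12 Y=24
Draw 11: a1=13.644, a2=0.699, a3=9.144, a0=23.487; τ=−ln(0.4015)/23.487=0.039 → t=0.466; u2·a0=0.6814·23.487=16.004; a1+a2=14.343 < 16.004 ≤ a1+…+a3=23.487 → R3 fires; E=2 D=3 X=12 Y=25
Draw 12: a1=13.644, a2=0.699, a3=9.525, a0=23.868; τ=−ln(0.1207)/23.868=0.089 → t=0.555 > T=0.52: stop.
At T=0.52: E=2 D=3 X=12 Y=25; the largest is Y.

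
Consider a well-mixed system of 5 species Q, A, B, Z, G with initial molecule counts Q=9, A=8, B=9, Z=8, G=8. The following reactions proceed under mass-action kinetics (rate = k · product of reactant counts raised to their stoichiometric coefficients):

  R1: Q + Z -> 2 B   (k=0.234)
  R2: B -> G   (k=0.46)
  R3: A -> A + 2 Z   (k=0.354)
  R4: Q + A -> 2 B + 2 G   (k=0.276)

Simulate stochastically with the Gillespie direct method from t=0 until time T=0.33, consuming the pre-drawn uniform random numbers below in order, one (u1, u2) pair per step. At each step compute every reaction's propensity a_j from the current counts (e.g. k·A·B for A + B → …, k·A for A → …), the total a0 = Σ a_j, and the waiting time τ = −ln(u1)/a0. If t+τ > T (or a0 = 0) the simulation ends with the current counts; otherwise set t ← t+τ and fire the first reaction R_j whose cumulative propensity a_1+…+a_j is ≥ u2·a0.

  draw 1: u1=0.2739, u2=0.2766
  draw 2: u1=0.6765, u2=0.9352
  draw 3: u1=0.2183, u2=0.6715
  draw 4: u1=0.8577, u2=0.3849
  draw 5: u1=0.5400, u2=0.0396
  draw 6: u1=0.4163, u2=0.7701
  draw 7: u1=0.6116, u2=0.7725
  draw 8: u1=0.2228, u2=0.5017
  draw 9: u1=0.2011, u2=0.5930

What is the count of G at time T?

t=0.000: Q=9 A=8 B=9 Z=8 G=8
Draw 1: a1=16.848, a2=4.140, a3=2.832, a4=19.872, a0=43.692; τ=−ln(0.2739)/43.692=0.030 → t=0.030; u2·a0=0.2766·43.692=12.085 ≤ a1=16.848 → R1 fires; Q=8 A=8 B=11 Z=7 G=8
Draw 2: a1=13.104, a2=5.060, a3=2.832, a4=17.664, a0=38.660; τ=−ln(0.6765)/38.660=0.010 → t=0.040; u2·a0=0.9352·38.660=36.155; a1+…+a3=20.996 < 36.155 ≤ a1+…+a4=38.660 → R4 fires; Q=7 A=7 B=13 Z=7 G=10
Draw 3: a1=11.466, a2=5.980, a3=2.478, a4=13.524, a0=33.448; τ=−ln(0.2183)/33.448=0.046 → t=0.085; u2·a0=0.6715·33.448=22.460; a1+…+a3=19.924 < 22.460 ≤ a1+…+a4=33.448 → R4 fires; Q=6 A=6 B=15 Z=7 G=12
Draw 4: a1=9.828, a2=6.900, a3=2.124, a4=9.936, a0=28.788; τ=−ln(0.8577)/28.788=0.005 → t=0.091; u2·a0=0.3849·28.788=11.081; a1=9.828 < 11.081 ≤ a1+a2=16.728 → R2 fires; Q=6 A=6 B=14 Z=7 G=13
Draw 5: a1=9.828, a2=6.440, a3=2.124, a4=9.936, a0=28.328; τ=−ln(0.5400)/28.328=0.022 → t=0.112; u2·a0=0.0396·28.328=1.122 ≤ a1=9.828 → R1 fires; Q=5 A=6 B=16 Z=6 G=13
Draw 6: a1=7.020, a2=7.360, a3=2.124, a4=8.280, a0=24.784; τ=−ln(0.4163)/24.784=0.035 → t=0.148; u2·a0=0.7701·24.784=19.086; a1+…+a3=16.504 < 19.086 ≤ a1+…+a4=24.784 → R4 fires; Q=4 A=5 B=18 Z=6 G=15
Draw 7: a1=5.616, a2=8.280, a3=1.770, a4=5.520, a0=21.186; τ=−ln(0.6116)/21.186=0.023 → t=0.171; u2·a0=0.7725·21.186=16.366; a1+…+a3=15.666 < 16.366 ≤ a1+…+a4=21.186 → R4 fires; Q=3 A=4 B=20 Z=6 G=17
Draw 8: a1=4.212, a2=9.200, a3=1.416, a4=3.312, a0=18.140; τ=−ln(0.2228)/18.140=0.083 → t=0.254; u2·a0=0.5017·18.140=9.101; a1=4.212 < 9.101 ≤ a1+a2=13.412 → R2 fires; Q=3 A=4 B=19 Z=6 G=18
Draw 9: a1=4.212, a2=8.740, a3=1.416, a4=3.312, a0=17.680; τ=−ln(0.2011)/17.680=0.091 → t=0.344 > T=0.33: stop.
Read off G at T=0.33: 18

G at T = 18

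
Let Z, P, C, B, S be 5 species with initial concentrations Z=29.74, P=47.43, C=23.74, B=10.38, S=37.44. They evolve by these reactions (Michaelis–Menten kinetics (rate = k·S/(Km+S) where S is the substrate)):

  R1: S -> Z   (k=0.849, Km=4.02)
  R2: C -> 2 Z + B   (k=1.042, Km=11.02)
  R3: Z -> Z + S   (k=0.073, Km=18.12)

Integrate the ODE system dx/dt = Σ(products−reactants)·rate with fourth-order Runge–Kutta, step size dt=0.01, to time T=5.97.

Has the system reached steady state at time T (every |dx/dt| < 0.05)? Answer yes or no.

Steady state at T: no

RK4 with dt=0.01: 597 steps to T=5.97. Trajectory (selected grid times):
t=0.00: Z=29.74 P=47.43 C=23.74 B=10.38 S=37.44
t=0.66: Z=31.18 P=47.43 C=23.27 B=10.85 S=36.96
t=1.33: Z=32.64 P=47.43 C=22.80 B=11.32 S=36.48
t=1.99: Z=34.07 P=47.43 C=22.34 B=11.78 S=36.01
t=2.65: Z=35.49 P=47.43 C=21.88 B=12.24 S=35.54
t=3.32: Z=36.93 P=47.43 C=21.42 B=12.70 S=35.06
t=3.98: Z=38.33 P=47.43 C=20.96 B=13.16 S=34.59
t=4.64: Z=39.73 P=47.43 C=20.51 B=13.61 S=34.12
t=5.31: Z=41.15 P=47.43 C=20.06 B=14.06 S=33.65
t=5.97: Z=42.53 P=47.43 C=19.62 B=14.50 S=33.18
Rates at T: R1=0.7573, R2=0.6672, R3=0.0512
dx/dt at T (Σ net stoichiometry × rate): Z=+2.0917, P=+0.0000, C=-0.6672, B=+0.6672, S=-0.7061
Largest |dx/dt| is |+2.0917| (Z) ≥ 0.05 → not steady.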